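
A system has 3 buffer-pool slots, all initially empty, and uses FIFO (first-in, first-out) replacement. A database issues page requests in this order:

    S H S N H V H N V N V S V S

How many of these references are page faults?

S -> fault, frames {S}
H -> fault, frames {S,H}
S -> hit
N -> fault, frames {S,H,N}
H -> hit
V -> fault, evict S, frames {H,N,V}
H -> hit
N -> hit
V -> hit
N -> hit
V -> hit
S -> fault, evict H, frames {N,V,S}
V -> hit
S -> hit
Page faults: 5.

5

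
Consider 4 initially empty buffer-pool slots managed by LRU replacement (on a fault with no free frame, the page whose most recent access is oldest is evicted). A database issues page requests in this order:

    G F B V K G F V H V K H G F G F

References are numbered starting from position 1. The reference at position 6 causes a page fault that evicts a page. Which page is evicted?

F

pos 1: G → fault, frames [G]
pos 2: F → fault, frames [G, F]
pos 3: B → fault, frames [G, F, B]
pos 4: V → fault, frames [G, F, B, V]
pos 5: K → fault, evict G, frames [F, B, V, K]
pos 6: G → fault, evict F, frames [B, V, K, G]
At position 6, page F is evicted.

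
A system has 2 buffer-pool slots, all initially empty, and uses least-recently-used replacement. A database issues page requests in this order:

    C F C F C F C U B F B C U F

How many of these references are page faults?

8

C → fault, frames (C)
F → fault, frames (C F)
C → hit
F → hit
C → hit
F → hit
C → hit
U → fault, evict F, frames (C U)
B → fault, evict C, frames (U B)
F → fault, evict U, frames (B F)
B → hit
C → fault, evict F, frames (B C)
U → fault, evict B, frames (C U)
F → fault, evict C, frames (U F)
Page faults: 8.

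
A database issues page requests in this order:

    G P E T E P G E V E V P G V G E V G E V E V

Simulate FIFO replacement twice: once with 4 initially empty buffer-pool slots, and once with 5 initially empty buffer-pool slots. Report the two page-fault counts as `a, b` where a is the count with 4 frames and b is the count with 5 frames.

6, 5

4 frames: F F F F . . . . F . . . F . . . . . . . . . → 6 faults.
5 frames: F F F F . . . . F . . . . . . . . . . . . . → 5 faults.
5 < 6: adding a frame reduced faults, as is typical.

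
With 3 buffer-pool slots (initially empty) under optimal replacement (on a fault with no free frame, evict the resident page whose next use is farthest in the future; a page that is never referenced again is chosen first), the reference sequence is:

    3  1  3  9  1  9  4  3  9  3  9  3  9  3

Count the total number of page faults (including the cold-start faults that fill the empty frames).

3 -> miss, frames (3)
1 -> miss, frames (3 1)
3 -> hit
9 -> miss, frames (3 1 9)
1 -> hit
9 -> hit
4 -> miss, evict 1, frames (3 9 4)
3 -> hit
9 -> hit
3 -> hit
9 -> hit
3 -> hit
9 -> hit
3 -> hit
Page faults: 4.

4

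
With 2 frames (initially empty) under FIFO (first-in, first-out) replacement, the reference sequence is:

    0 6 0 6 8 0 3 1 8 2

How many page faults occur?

0: fault, frames [0]
6: fault, frames [0, 6]
0: hit
6: hit
8: fault, evict 0, frames [6, 8]
0: fault, evict 6, frames [8, 0]
3: fault, evict 8, frames [0, 3]
1: fault, evict 0, frames [3, 1]
8: fault, evict 3, frames [1, 8]
2: fault, evict 1, frames [8, 2]
Page faults: 8.

8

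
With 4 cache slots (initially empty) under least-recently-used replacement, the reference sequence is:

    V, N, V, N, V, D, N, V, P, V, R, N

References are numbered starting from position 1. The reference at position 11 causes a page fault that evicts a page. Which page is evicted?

pos 1: V → fault, frames [V]
pos 2: N → fault, frames [V, N]
pos 3: V → hit
pos 4: N → hit
pos 5: V → hit
pos 6: D → fault, frames [N, V, D]
pos 7: N → hit
pos 8: V → hit
pos 9: P → fault, frames [D, N, V, P]
pos 10: V → hit
pos 11: R → fault, evict D, frames [N, P, V, R]
At position 11, page D is evicted.

D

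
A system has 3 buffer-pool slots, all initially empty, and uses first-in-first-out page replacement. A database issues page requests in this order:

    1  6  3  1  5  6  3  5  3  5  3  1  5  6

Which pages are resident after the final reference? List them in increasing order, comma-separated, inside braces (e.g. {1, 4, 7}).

1 -> miss, frames (1)
6 -> miss, frames (1 6)
3 -> miss, frames (1 6 3)
1 -> hit
5 -> miss, evict 1, frames (6 3 5)
6 -> hit
3 -> hit
5 -> hit
3 -> hit
5 -> hit
3 -> hit
1 -> miss, evict 6, frames (3 5 1)
5 -> hit
6 -> miss, evict 3, frames (5 1 6)

{1, 5, 6}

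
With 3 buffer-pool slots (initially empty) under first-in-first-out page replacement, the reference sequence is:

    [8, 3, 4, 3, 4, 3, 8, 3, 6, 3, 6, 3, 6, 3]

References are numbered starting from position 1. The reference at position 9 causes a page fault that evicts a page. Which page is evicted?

pos 1: 8 -> fault, frames (8)
pos 2: 3 -> fault, frames (8 3)
pos 3: 4 -> fault, frames (8 3 4)
pos 4: 3 -> hit
pos 5: 4 -> hit
pos 6: 3 -> hit
pos 7: 8 -> hit
pos 8: 3 -> hit
pos 9: 6 -> fault, evict 8, frames (3 4 6)
At position 9, page 8 is evicted.

8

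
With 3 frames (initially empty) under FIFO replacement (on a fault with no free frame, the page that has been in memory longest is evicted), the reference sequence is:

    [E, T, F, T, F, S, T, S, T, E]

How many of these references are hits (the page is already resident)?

5

E → fault, frames {E}
T → fault, frames {E,T}
F → fault, frames {E,T,F}
T → hit
F → hit
S → fault, evict E, frames {T,F,S}
T → hit
S → hit
T → hit
E → fault, evict T, frames {F,S,E}
Hits: 5.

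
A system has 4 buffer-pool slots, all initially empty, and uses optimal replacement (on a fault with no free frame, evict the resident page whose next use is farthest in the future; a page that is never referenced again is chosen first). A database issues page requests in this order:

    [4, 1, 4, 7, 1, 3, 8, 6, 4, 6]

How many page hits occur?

4: miss, frames [4]
1: miss, frames [4, 1]
4: hit
7: miss, frames [4, 1, 7]
1: hit
3: miss, frames [4, 1, 7, 3]
8: miss, evict 3, frames [4, 1, 7, 8]
6: miss, evict 8, frames [4, 1, 7, 6]
4: hit
6: hit
Hits: 4.

4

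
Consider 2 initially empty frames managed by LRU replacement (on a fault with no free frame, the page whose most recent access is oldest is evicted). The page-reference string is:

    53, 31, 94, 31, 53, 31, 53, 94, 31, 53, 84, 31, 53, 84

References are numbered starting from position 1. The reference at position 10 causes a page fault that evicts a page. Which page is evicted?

pos 1: 53: fault, frames {53}
pos 2: 31: fault, frames {53,31}
pos 3: 94: fault, evict 53, frames {31,94}
pos 4: 31: hit
pos 5: 53: fault, evict 94, frames {31,53}
pos 6: 31: hit
pos 7: 53: hit
pos 8: 94: fault, evict 31, frames {53,94}
pos 9: 31: fault, evict 53, frames {94,31}
pos 10: 53: fault, evict 94, frames {31,53}
At position 10, page 94 is evicted.

94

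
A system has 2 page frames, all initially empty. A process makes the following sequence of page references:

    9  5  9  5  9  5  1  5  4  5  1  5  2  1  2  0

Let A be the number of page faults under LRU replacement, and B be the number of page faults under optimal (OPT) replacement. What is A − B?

1

Under LRU: F F . . . . F . F . F . F F . F → 8 faults.
Under OPT: F F . . . . F . F . F . F . . F → 7 faults.
A − B = 8 − 7 = 1.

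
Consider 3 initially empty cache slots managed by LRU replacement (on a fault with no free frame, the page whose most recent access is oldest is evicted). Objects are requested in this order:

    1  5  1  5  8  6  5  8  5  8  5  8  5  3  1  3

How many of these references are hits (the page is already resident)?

1 -> miss, frames {1}
5 -> miss, frames {1,5}
1 -> hit
5 -> hit
8 -> miss, frames {1,5,8}
6 -> miss, evict 1, frames {5,8,6}
5 -> hit
8 -> hit
5 -> hit
8 -> hit
5 -> hit
8 -> hit
5 -> hit
3 -> miss, evict 6, frames {8,5,3}
1 -> miss, evict 8, frames {5,3,1}
3 -> hit
Hits: 10.

10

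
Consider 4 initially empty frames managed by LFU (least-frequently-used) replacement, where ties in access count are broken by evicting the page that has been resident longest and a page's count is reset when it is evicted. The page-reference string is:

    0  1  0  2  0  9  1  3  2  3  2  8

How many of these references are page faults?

7

0 → miss, frames {0}
1 → miss, frames {0,1}
0 → hit
2 → miss, frames {0,1,2}
0 → hit
9 → miss, frames {0,1,2,9}
1 → hit
3 → miss, evict 2, frames {0,1,9,3}
2 → miss, evict 9, frames {0,1,3,2}
3 → hit
2 → hit
8 → miss, evict 1, frames {0,3,2,8}
Page faults: 7.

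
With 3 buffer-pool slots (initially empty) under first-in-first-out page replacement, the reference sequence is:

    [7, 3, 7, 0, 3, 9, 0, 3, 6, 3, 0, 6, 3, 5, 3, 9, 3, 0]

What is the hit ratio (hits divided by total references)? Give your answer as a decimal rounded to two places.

7: fault, frames {7}
3: fault, frames {7,3}
7: hit
0: fault, frames {7,3,0}
3: hit
9: fault, evict 7, frames {3,0,9}
0: hit
3: hit
6: fault, evict 3, frames {0,9,6}
3: fault, evict 0, frames {9,6,3}
0: fault, evict 9, frames {6,3,0}
6: hit
3: hit
5: fault, evict 6, frames {3,0,5}
3: hit
9: fault, evict 3, frames {0,5,9}
3: fault, evict 0, frames {5,9,3}
0: fault, evict 5, frames {9,3,0}
Hits: 7 of 18 references → 7/18 = 0.3889.

0.39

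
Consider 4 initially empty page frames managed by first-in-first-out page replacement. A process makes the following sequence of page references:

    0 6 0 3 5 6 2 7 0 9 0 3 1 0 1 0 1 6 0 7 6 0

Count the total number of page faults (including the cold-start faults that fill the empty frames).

13

0: fault, frames [0]
6: fault, frames [0, 6]
0: hit
3: fault, frames [0, 6, 3]
5: fault, frames [0, 6, 3, 5]
6: hit
2: fault, evict 0, frames [6, 3, 5, 2]
7: fault, evict 6, frames [3, 5, 2, 7]
0: fault, evict 3, frames [5, 2, 7, 0]
9: fault, evict 5, frames [2, 7, 0, 9]
0: hit
3: fault, evict 2, frames [7, 0, 9, 3]
1: fault, evict 7, frames [0, 9, 3, 1]
0: hit
1: hit
0: hit
1: hit
6: fault, evict 0, frames [9, 3, 1, 6]
0: fault, evict 9, frames [3, 1, 6, 0]
7: fault, evict 3, frames [1, 6, 0, 7]
6: hit
0: hit
Page faults: 13.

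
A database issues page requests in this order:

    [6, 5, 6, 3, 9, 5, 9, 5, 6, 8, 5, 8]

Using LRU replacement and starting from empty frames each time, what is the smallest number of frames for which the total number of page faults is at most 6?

4

f=1: 12 faults
f=2: 8 faults
f=3: 7 faults
f=4: 5 faults
f=5: 5 faults
Smallest f with faults ≤ 6 is 4.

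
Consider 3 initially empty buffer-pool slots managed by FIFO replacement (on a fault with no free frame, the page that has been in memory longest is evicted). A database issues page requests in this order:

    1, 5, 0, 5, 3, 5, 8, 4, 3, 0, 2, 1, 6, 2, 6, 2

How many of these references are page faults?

10

1: miss, frames [1]
5: miss, frames [1, 5]
0: miss, frames [1, 5, 0]
5: hit
3: miss, evict 1, frames [5, 0, 3]
5: hit
8: miss, evict 5, frames [0, 3, 8]
4: miss, evict 0, frames [3, 8, 4]
3: hit
0: miss, evict 3, frames [8, 4, 0]
2: miss, evict 8, frames [4, 0, 2]
1: miss, evict 4, frames [0, 2, 1]
6: miss, evict 0, frames [2, 1, 6]
2: hit
6: hit
2: hit
Page faults: 10.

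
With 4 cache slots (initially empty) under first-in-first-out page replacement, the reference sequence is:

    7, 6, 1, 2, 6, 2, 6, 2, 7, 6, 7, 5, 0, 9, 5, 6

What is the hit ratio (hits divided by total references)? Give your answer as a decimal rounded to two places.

7: fault, frames [7]
6: fault, frames [7, 6]
1: fault, frames [7, 6, 1]
2: fault, frames [7, 6, 1, 2]
6: hit
2: hit
6: hit
2: hit
7: hit
6: hit
7: hit
5: fault, evict 7, frames [6, 1, 2, 5]
0: fault, evict 6, frames [1, 2, 5, 0]
9: fault, evict 1, frames [2, 5, 0, 9]
5: hit
6: fault, evict 2, frames [5, 0, 9, 6]
Hits: 8 of 16 references → 8/16 = 0.5000.

0.50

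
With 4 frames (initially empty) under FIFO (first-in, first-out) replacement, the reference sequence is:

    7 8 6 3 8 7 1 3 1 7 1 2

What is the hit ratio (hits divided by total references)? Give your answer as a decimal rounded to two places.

0.42

7 -> miss, frames (7)
8 -> miss, frames (7 8)
6 -> miss, frames (7 8 6)
3 -> miss, frames (7 8 6 3)
8 -> hit
7 -> hit
1 -> miss, evict 7, frames (8 6 3 1)
3 -> hit
1 -> hit
7 -> miss, evict 8, frames (6 3 1 7)
1 -> hit
2 -> miss, evict 6, frames (3 1 7 2)
Hits: 5 of 12 references → 5/12 = 0.4167.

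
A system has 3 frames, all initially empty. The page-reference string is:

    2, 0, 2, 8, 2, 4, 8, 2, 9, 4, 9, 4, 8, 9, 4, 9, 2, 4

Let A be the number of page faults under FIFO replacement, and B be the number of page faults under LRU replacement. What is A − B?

Under FIFO: F F . F . F . F F . . . F . F . F . → 9 faults.
Under LRU: F F . F . F . . F F . . F . . . F . → 8 faults.
A − B = 9 − 8 = 1.

1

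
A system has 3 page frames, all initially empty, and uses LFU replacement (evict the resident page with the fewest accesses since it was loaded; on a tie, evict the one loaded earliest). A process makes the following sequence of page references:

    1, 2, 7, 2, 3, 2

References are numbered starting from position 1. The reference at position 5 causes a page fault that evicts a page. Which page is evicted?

pos 1: 1 -> fault, frames {1}
pos 2: 2 -> fault, frames {1,2}
pos 3: 7 -> fault, frames {1,2,7}
pos 4: 2 -> hit
pos 5: 3 -> fault, evict 1, frames {2,7,3}
At position 5, page 1 is evicted.

1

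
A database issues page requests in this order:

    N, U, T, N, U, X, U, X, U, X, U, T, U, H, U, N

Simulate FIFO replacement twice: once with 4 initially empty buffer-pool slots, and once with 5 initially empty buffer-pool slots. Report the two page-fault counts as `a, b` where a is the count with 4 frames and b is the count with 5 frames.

6, 5

4 frames: F F F . . F . . . . . . . F . F → 6 faults.
5 frames: F F F . . F . . . . . . . F . . → 5 faults.
5 < 6: adding a frame reduced faults, as is typical.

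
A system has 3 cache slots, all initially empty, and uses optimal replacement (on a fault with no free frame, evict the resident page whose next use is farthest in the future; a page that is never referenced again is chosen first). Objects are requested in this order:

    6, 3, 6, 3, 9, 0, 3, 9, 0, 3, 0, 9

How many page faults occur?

6: fault, frames (6)
3: fault, frames (6 3)
6: hit
3: hit
9: fault, frames (6 3 9)
0: fault, evict 6, frames (3 9 0)
3: hit
9: hit
0: hit
3: hit
0: hit
9: hit
Page faults: 4.

4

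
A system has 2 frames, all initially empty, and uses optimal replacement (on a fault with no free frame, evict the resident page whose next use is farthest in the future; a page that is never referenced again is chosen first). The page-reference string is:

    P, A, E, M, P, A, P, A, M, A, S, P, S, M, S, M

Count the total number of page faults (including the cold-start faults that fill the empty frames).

P -> fault, frames (P)
A -> fault, frames (P A)
E -> fault, evict A, frames (P E)
M -> fault, evict E, frames (P M)
P -> hit
A -> fault, evict M, frames (P A)
P -> hit
A -> hit
M -> fault, evict P, frames (A M)
A -> hit
S -> fault, evict A, frames (M S)
P -> fault, evict M, frames (S P)
S -> hit
M -> fault, evict P, frames (S M)
S -> hit
M -> hit
Page faults: 9.

9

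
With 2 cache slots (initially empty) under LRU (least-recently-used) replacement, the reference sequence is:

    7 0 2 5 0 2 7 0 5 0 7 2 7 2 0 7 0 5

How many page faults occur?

14

7 -> fault, frames {7}
0 -> fault, frames {7,0}
2 -> fault, evict 7, frames {0,2}
5 -> fault, evict 0, frames {2,5}
0 -> fault, evict 2, frames {5,0}
2 -> fault, evict 5, frames {0,2}
7 -> fault, evict 0, frames {2,7}
0 -> fault, evict 2, frames {7,0}
5 -> fault, evict 7, frames {0,5}
0 -> hit
7 -> fault, evict 5, frames {0,7}
2 -> fault, evict 0, frames {7,2}
7 -> hit
2 -> hit
0 -> fault, evict 7, frames {2,0}
7 -> fault, evict 2, frames {0,7}
0 -> hit
5 -> fault, evict 7, frames {0,5}
Page faults: 14.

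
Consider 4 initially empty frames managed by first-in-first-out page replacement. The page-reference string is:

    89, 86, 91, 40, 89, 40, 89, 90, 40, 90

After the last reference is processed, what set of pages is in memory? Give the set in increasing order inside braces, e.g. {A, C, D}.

89 → miss, frames [89]
86 → miss, frames [89, 86]
91 → miss, frames [89, 86, 91]
40 → miss, frames [89, 86, 91, 40]
89 → hit
40 → hit
89 → hit
90 → miss, evict 89, frames [86, 91, 40, 90]
40 → hit
90 → hit

{40, 86, 90, 91}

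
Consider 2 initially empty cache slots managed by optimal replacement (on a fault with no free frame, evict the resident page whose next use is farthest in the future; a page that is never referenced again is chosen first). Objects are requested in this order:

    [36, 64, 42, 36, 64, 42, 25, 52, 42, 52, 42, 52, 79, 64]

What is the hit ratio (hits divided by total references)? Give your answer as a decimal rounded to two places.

36 -> fault, frames {36}
64 -> fault, frames {36,64}
42 -> fault, evict 64, frames {36,42}
36 -> hit
64 -> fault, evict 36, frames {42,64}
42 -> hit
25 -> fault, evict 64, frames {42,25}
52 -> fault, evict 25, frames {42,52}
42 -> hit
52 -> hit
42 -> hit
52 -> hit
79 -> fault, evict 52, frames {42,79}
64 -> fault, evict 79, frames {42,64}
Hits: 6 of 14 references → 6/14 = 0.4286.

0.43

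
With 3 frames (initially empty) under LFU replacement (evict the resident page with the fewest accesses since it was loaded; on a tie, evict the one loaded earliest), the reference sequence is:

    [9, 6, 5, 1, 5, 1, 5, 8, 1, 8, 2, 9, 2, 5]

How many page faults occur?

9: miss, frames {9}
6: miss, frames {9,6}
5: miss, frames {9,6,5}
1: miss, evict 9, frames {6,5,1}
5: hit
1: hit
5: hit
8: miss, evict 6, frames {5,1,8}
1: hit
8: hit
2: miss, evict 8, frames {5,1,2}
9: miss, evict 2, frames {5,1,9}
2: miss, evict 9, frames {5,1,2}
5: hit
Page faults: 8.

8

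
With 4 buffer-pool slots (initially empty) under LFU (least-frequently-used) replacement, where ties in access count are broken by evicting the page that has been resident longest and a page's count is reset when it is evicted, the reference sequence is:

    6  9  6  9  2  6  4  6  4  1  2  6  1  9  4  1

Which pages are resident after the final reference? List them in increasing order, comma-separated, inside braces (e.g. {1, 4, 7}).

6 -> miss, frames (6)
9 -> miss, frames (6 9)
6 -> hit
9 -> hit
2 -> miss, frames (6 9 2)
6 -> hit
4 -> miss, frames (6 9 2 4)
6 -> hit
4 -> hit
1 -> miss, evict 2, frames (6 9 4 1)
2 -> miss, evict 1, frames (6 9 4 2)
6 -> hit
1 -> miss, evict 2, frames (6 9 4 1)
9 -> hit
4 -> hit
1 -> hit

{1, 4, 6, 9}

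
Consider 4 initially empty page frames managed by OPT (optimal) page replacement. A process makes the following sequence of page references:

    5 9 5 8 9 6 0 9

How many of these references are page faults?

5: fault, frames (5)
9: fault, frames (5 9)
5: hit
8: fault, frames (5 9 8)
9: hit
6: fault, frames (5 9 8 6)
0: fault, evict 6, frames (5 9 8 0)
9: hit
Page faults: 5.

5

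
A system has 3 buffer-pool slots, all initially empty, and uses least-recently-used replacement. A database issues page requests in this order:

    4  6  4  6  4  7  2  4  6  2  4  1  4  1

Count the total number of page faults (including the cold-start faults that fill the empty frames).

6

4 → miss, frames {4}
6 → miss, frames {4,6}
4 → hit
6 → hit
4 → hit
7 → miss, frames {6,4,7}
2 → miss, evict 6, frames {4,7,2}
4 → hit
6 → miss, evict 7, frames {2,4,6}
2 → hit
4 → hit
1 → miss, evict 6, frames {2,4,1}
4 → hit
1 → hit
Page faults: 6.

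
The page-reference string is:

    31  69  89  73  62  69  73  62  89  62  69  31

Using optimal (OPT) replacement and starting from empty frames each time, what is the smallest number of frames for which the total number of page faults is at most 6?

4

f=1: 12 faults
f=2: 9 faults
f=3: 7 faults
f=4: 6 faults
f=5: 5 faults
Smallest f with faults ≤ 6 is 4.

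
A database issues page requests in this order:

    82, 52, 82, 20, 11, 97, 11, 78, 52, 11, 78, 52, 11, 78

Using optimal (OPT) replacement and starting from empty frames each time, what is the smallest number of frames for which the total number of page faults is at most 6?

3

f=1: 14 faults
f=2: 9 faults
f=3: 6 faults
f=4: 6 faults
f=5: 6 faults
f=6: 6 faults
Smallest f with faults ≤ 6 is 3.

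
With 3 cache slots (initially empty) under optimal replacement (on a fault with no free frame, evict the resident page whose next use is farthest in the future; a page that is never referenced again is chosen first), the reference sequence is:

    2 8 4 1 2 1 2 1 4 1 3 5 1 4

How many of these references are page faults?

6

2 → miss, frames {2}
8 → miss, frames {2,8}
4 → miss, frames {2,8,4}
1 → miss, evict 8, frames {2,4,1}
2 → hit
1 → hit
2 → hit
1 → hit
4 → hit
1 → hit
3 → miss, evict 2, frames {4,1,3}
5 → miss, evict 3, frames {4,1,5}
1 → hit
4 → hit
Page faults: 6.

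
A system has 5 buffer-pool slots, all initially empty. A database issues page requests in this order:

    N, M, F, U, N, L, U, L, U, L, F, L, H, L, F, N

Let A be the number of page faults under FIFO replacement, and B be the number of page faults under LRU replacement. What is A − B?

1

Under FIFO: F F F F . F . . . . . . F . . F → 7 faults.
Under LRU: F F F F . F . . . . . . F . . . → 6 faults.
A − B = 7 − 6 = 1.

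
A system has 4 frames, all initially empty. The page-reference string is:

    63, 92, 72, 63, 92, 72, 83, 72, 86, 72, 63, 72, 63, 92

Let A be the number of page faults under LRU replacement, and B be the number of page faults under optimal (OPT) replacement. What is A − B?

2

Under LRU: F F F . . . F . F . F . . F → 7 faults.
Under OPT: F F F . . . F . F . . . . . → 5 faults.
A − B = 7 − 5 = 2.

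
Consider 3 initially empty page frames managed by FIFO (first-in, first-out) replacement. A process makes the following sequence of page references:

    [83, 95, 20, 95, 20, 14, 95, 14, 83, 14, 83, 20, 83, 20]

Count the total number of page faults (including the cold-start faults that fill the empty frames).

83 -> fault, frames {83}
95 -> fault, frames {83,95}
20 -> fault, frames {83,95,20}
95 -> hit
20 -> hit
14 -> fault, evict 83, frames {95,20,14}
95 -> hit
14 -> hit
83 -> fault, evict 95, frames {20,14,83}
14 -> hit
83 -> hit
20 -> hit
83 -> hit
20 -> hit
Page faults: 5.

5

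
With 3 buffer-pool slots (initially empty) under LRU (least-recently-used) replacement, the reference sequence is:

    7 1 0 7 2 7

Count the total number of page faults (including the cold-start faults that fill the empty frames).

7 -> miss, frames [7]
1 -> miss, frames [7, 1]
0 -> miss, frames [7, 1, 0]
7 -> hit
2 -> miss, evict 1, frames [0, 7, 2]
7 -> hit
Page faults: 4.

4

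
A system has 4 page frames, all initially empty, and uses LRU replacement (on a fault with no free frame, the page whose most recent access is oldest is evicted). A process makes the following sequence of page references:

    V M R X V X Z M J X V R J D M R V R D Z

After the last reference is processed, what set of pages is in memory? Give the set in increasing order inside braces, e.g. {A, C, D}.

{D, R, V, Z}

V -> fault, frames [V]
M -> fault, frames [V, M]
R -> fault, frames [V, M, R]
X -> fault, frames [V, M, R, X]
V -> hit
X -> hit
Z -> fault, evict M, frames [R, V, X, Z]
M -> fault, evict R, frames [V, X, Z, M]
J -> fault, evict V, frames [X, Z, M, J]
X -> hit
V -> fault, evict Z, frames [M, J, X, V]
R -> fault, evict M, frames [J, X, V, R]
J -> hit
D -> fault, evict X, frames [V, R, J, D]
M -> fault, evict V, frames [R, J, D, M]
R -> hit
V -> fault, evict J, frames [D, M, R, V]
R -> hit
D -> hit
Z -> fault, evict M, frames [V, R, D, Z]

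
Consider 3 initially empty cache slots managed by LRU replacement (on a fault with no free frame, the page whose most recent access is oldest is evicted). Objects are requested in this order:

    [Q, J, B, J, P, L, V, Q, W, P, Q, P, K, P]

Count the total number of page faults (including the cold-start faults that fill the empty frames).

Q → fault, frames [Q]
J → fault, frames [Q, J]
B → fault, frames [Q, J, B]
J → hit
P → fault, evict Q, frames [B, J, P]
L → fault, evict B, frames [J, P, L]
V → fault, evict J, frames [P, L, V]
Q → fault, evict P, frames [L, V, Q]
W → fault, evict L, frames [V, Q, W]
P → fault, evict V, frames [Q, W, P]
Q → hit
P → hit
K → fault, evict W, frames [Q, P, K]
P → hit
Page faults: 10.

10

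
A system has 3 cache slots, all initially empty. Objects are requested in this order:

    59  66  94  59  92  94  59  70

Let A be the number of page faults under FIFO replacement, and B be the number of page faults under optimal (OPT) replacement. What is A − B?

Under FIFO: F F F . F . F F → 6 faults.
Under OPT: F F F . F . . F → 5 faults.
A − B = 6 − 5 = 1.

1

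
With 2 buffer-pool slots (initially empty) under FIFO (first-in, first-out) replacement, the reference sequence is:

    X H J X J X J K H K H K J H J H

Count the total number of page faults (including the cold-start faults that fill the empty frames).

7

X -> fault, frames {X}
H -> fault, frames {X,H}
J -> fault, evict X, frames {H,J}
X -> fault, evict H, frames {J,X}
J -> hit
X -> hit
J -> hit
K -> fault, evict J, frames {X,K}
H -> fault, evict X, frames {K,H}
K -> hit
H -> hit
K -> hit
J -> fault, evict K, frames {H,J}
H -> hit
J -> hit
H -> hit
Page faults: 7.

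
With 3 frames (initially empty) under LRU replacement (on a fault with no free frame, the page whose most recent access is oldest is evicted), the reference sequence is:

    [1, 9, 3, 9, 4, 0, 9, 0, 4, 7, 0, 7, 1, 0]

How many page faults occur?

1 → fault, frames (1)
9 → fault, frames (1 9)
3 → fault, frames (1 9 3)
9 → hit
4 → fault, evict 1, frames (3 9 4)
0 → fault, evict 3, frames (9 4 0)
9 → hit
0 → hit
4 → hit
7 → fault, evict 9, frames (0 4 7)
0 → hit
7 → hit
1 → fault, evict 4, frames (0 7 1)
0 → hit
Page faults: 7.

7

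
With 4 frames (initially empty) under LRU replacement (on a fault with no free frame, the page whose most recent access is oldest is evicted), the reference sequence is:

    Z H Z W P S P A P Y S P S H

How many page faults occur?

8

Z -> miss, frames [Z]
H -> miss, frames [Z, H]
Z -> hit
W -> miss, frames [H, Z, W]
P -> miss, frames [H, Z, W, P]
S -> miss, evict H, frames [Z, W, P, S]
P -> hit
A -> miss, evict Z, frames [W, S, P, A]
P -> hit
Y -> miss, evict W, frames [S, A, P, Y]
S -> hit
P -> hit
S -> hit
H -> miss, evict A, frames [Y, P, S, H]
Page faults: 8.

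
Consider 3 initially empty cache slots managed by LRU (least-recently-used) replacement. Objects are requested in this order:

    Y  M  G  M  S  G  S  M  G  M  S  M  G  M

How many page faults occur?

4

Y → fault, frames (Y)
M → fault, frames (Y M)
G → fault, frames (Y M G)
M → hit
S → fault, evict Y, frames (G M S)
G → hit
S → hit
M → hit
G → hit
M → hit
S → hit
M → hit
G → hit
M → hit
Page faults: 4.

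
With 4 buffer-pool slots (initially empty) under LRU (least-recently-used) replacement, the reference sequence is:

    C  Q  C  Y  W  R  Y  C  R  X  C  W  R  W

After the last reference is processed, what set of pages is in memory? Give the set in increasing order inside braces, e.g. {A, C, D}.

C -> miss, frames {C}
Q -> miss, frames {C,Q}
C -> hit
Y -> miss, frames {Q,C,Y}
W -> miss, frames {Q,C,Y,W}
R -> miss, evict Q, frames {C,Y,W,R}
Y -> hit
C -> hit
R -> hit
X -> miss, evict W, frames {Y,C,R,X}
C -> hit
W -> miss, evict Y, frames {R,X,C,W}
R -> hit
W -> hit

{C, R, W, X}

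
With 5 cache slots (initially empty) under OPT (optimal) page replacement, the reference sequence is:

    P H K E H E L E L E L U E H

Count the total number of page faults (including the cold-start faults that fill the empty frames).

P → fault, frames (P)
H → fault, frames (P H)
K → fault, frames (P H K)
E → fault, frames (P H K E)
H → hit
E → hit
L → fault, frames (P H K E L)
E → hit
L → hit
E → hit
L → hit
U → fault, evict L, frames (P H K E U)
E → hit
H → hit
Page faults: 6.

6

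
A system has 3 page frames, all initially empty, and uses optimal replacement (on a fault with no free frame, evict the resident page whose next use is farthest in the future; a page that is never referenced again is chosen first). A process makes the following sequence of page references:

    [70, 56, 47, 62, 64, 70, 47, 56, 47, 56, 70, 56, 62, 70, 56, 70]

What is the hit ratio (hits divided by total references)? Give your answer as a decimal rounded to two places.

0.56

70: miss, frames [70]
56: miss, frames [70, 56]
47: miss, frames [70, 56, 47]
62: miss, evict 56, frames [70, 47, 62]
64: miss, evict 62, frames [70, 47, 64]
70: hit
47: hit
56: miss, evict 64, frames [70, 47, 56]
47: hit
56: hit
70: hit
56: hit
62: miss, evict 47, frames [70, 56, 62]
70: hit
56: hit
70: hit
Hits: 9 of 16 references → 9/16 = 0.5625.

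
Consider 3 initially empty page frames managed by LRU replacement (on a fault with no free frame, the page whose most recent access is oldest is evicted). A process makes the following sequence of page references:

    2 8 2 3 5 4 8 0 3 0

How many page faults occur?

2 -> miss, frames (2)
8 -> miss, frames (2 8)
2 -> hit
3 -> miss, frames (8 2 3)
5 -> miss, evict 8, frames (2 3 5)
4 -> miss, evict 2, frames (3 5 4)
8 -> miss, evict 3, frames (5 4 8)
0 -> miss, evict 5, frames (4 8 0)
3 -> miss, evict 4, frames (8 0 3)
0 -> hit
Page faults: 8.

8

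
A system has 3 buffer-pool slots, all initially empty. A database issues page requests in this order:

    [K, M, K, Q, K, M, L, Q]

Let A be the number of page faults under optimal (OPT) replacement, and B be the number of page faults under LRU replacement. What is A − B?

-1

Under OPT: F F . F . . F . → 4 faults.
Under LRU: F F . F . . F F → 5 faults.
A − B = 4 − 5 = -1.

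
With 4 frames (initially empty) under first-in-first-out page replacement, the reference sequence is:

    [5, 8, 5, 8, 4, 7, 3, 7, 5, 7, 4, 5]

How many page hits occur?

6

5: miss, frames (5)
8: miss, frames (5 8)
5: hit
8: hit
4: miss, frames (5 8 4)
7: miss, frames (5 8 4 7)
3: miss, evict 5, frames (8 4 7 3)
7: hit
5: miss, evict 8, frames (4 7 3 5)
7: hit
4: hit
5: hit
Hits: 6.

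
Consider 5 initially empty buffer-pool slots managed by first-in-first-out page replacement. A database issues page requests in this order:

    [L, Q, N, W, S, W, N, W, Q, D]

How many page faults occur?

L: fault, frames (L)
Q: fault, frames (L Q)
N: fault, frames (L Q N)
W: fault, frames (L Q N W)
S: fault, frames (L Q N W S)
W: hit
N: hit
W: hit
Q: hit
D: fault, evict L, frames (Q N W S D)
Page faults: 6.

6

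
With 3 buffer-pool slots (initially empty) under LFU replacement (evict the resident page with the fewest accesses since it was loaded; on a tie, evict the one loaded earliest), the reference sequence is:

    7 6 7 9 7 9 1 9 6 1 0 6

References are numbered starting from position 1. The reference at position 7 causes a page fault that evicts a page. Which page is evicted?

pos 1: 7: miss, frames {7}
pos 2: 6: miss, frames {7,6}
pos 3: 7: hit
pos 4: 9: miss, frames {7,6,9}
pos 5: 7: hit
pos 6: 9: hit
pos 7: 1: miss, evict 6, frames {7,9,1}
At position 7, page 6 is evicted.

6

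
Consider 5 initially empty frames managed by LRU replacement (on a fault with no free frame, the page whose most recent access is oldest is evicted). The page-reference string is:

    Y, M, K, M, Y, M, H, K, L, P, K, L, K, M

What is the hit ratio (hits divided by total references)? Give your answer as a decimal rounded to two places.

Y: miss, frames [Y]
M: miss, frames [Y, M]
K: miss, frames [Y, M, K]
M: hit
Y: hit
M: hit
H: miss, frames [K, Y, M, H]
K: hit
L: miss, frames [Y, M, H, K, L]
P: miss, evict Y, frames [M, H, K, L, P]
K: hit
L: hit
K: hit
M: hit
Hits: 8 of 14 references → 8/14 = 0.5714.

0.57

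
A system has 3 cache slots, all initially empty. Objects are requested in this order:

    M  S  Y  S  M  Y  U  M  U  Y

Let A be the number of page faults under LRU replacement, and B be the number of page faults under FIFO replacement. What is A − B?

-1

Under LRU: F F F . . . F . . . → 4 faults.
Under FIFO: F F F . . . F F . . → 5 faults.
A − B = 4 − 5 = -1.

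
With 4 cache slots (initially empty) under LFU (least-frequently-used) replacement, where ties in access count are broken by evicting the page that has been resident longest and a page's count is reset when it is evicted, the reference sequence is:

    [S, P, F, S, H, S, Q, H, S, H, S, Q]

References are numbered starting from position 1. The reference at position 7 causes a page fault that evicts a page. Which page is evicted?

pos 1: S → miss, frames {S}
pos 2: P → miss, frames {S,P}
pos 3: F → miss, frames {S,P,F}
pos 4: S → hit
pos 5: H → miss, frames {S,P,F,H}
pos 6: S → hit
pos 7: Q → miss, evict P, frames {S,F,H,Q}
At position 7, page P is evicted.

P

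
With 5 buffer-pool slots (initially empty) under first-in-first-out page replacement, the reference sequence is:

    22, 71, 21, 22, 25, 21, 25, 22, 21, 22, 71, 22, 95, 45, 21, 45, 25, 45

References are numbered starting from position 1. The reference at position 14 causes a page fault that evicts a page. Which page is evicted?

pos 1: 22 → miss, frames [22]
pos 2: 71 → miss, frames [22, 71]
pos 3: 21 → miss, frames [22, 71, 21]
pos 4: 22 → hit
pos 5: 25 → miss, frames [22, 71, 21, 25]
pos 6: 21 → hit
pos 7: 25 → hit
pos 8: 22 → hit
pos 9: 21 → hit
pos 10: 22 → hit
pos 11: 71 → hit
pos 12: 22 → hit
pos 13: 95 → miss, frames [22, 71, 21, 25, 95]
pos 14: 45 → miss, evict 22, frames [71, 21, 25, 95, 45]
At position 14, page 22 is evicted.

22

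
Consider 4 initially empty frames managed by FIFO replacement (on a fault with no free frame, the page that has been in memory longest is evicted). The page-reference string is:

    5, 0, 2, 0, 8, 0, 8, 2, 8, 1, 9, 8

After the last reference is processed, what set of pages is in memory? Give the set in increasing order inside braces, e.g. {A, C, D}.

{1, 2, 8, 9}

5: miss, frames {5}
0: miss, frames {5,0}
2: miss, frames {5,0,2}
0: hit
8: miss, frames {5,0,2,8}
0: hit
8: hit
2: hit
8: hit
1: miss, evict 5, frames {0,2,8,1}
9: miss, evict 0, frames {2,8,1,9}
8: hit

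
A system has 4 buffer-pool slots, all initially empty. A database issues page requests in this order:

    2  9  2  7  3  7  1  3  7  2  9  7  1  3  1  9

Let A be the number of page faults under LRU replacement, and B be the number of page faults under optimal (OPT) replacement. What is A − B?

2

Under LRU: F F . F F . F . . . F . F F . . → 8 faults.
Under OPT: F F . F F . F . . . F . . . . . → 6 faults.
A − B = 8 − 6 = 2.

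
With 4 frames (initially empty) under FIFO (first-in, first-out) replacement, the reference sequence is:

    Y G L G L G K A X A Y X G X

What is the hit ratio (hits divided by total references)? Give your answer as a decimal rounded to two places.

Y → miss, frames [Y]
G → miss, frames [Y, G]
L → miss, frames [Y, G, L]
G → hit
L → hit
G → hit
K → miss, frames [Y, G, L, K]
A → miss, evict Y, frames [G, L, K, A]
X → miss, evict G, frames [L, K, A, X]
A → hit
Y → miss, evict L, frames [K, A, X, Y]
X → hit
G → miss, evict K, frames [A, X, Y, G]
X → hit
Hits: 6 of 14 references → 6/14 = 0.4286.

0.43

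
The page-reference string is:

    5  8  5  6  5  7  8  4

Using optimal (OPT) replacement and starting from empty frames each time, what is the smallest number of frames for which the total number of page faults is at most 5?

3

f=1: 8 faults
f=2: 6 faults
f=3: 5 faults
f=4: 5 faults
f=5: 5 faults
Smallest f with faults ≤ 5 is 3.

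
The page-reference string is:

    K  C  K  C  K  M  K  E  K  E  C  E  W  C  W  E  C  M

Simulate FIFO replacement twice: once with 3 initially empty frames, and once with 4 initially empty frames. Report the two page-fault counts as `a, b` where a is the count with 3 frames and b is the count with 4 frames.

3 frames: F F . . . F . F F . F . F . . F . F → 9 faults.
4 frames: F F . . . F . F . . . . F . . . . . → 5 faults.
5 < 9: adding a frame reduced faults, as is typical.

9, 5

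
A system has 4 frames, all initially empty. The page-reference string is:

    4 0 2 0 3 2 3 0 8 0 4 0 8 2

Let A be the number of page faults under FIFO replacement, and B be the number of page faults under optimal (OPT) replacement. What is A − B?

Under FIFO: F F F . F . . . F . F F . F → 8 faults.
Under OPT: F F F . F . . . F . . . . . → 5 faults.
A − B = 8 − 5 = 3.

3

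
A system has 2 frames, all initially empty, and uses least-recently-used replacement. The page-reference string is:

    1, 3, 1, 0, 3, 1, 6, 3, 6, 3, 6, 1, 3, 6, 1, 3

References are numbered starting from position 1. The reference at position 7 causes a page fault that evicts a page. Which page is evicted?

3

pos 1: 1 → fault, frames (1)
pos 2: 3 → fault, frames (1 3)
pos 3: 1 → hit
pos 4: 0 → fault, evict 3, frames (1 0)
pos 5: 3 → fault, evict 1, frames (0 3)
pos 6: 1 → fault, evict 0, frames (3 1)
pos 7: 6 → fault, evict 3, frames (1 6)
At position 7, page 3 is evicted.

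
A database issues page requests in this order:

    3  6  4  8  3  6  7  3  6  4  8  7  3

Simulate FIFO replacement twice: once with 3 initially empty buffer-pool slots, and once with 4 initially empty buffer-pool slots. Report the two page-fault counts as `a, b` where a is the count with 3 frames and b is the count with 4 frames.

10, 11

3 frames: F F F F F F F . . F F . F → 10 faults.
4 frames: F F F F . . F F F F F F F → 11 faults.
11 > 10: adding a frame increased faults — Belady's anomaly.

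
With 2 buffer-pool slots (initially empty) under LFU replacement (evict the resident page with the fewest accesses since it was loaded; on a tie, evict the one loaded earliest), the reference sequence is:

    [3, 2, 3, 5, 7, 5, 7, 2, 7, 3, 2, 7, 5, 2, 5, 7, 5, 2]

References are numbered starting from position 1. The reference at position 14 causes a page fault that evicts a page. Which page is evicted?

pos 1: 3 -> miss, frames [3]
pos 2: 2 -> miss, frames [3, 2]
pos 3: 3 -> hit
pos 4: 5 -> miss, evict 2, frames [3, 5]
pos 5: 7 -> miss, evict 5, frames [3, 7]
pos 6: 5 -> miss, evict 7, frames [3, 5]
pos 7: 7 -> miss, evict 5, frames [3, 7]
pos 8: 2 -> miss, evict 7, frames [3, 2]
pos 9: 7 -> miss, evict 2, frames [3, 7]
pos 10: 3 -> hit
pos 11: 2 -> miss, evict 7, frames [3, 2]
pos 12: 7 -> miss, evict 2, frames [3, 7]
pos 13: 5 -> miss, evict 7, frames [3, 5]
pos 14: 2 -> miss, evict 5, frames [3, 2]
At position 14, page 5 is evicted.

5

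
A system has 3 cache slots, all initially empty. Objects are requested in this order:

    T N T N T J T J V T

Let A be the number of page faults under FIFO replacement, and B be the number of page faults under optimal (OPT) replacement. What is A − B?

1

Under FIFO: F F . . . F . . F F → 5 faults.
Under OPT: F F . . . F . . F . → 4 faults.
A − B = 5 − 4 = 1.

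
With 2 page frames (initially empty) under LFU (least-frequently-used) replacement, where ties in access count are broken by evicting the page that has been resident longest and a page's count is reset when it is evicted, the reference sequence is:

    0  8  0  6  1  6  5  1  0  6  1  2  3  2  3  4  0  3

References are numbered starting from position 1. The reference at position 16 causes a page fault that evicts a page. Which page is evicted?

3

pos 1: 0 → fault, frames {0}
pos 2: 8 → fault, frames {0,8}
pos 3: 0 → hit
pos 4: 6 → fault, evict 8, frames {0,6}
pos 5: 1 → fault, evict 6, frames {0,1}
pos 6: 6 → fault, evict 1, frames {0,6}
pos 7: 5 → fault, evict 6, frames {0,5}
pos 8: 1 → fault, evict 5, frames {0,1}
pos 9: 0 → hit
pos 10: 6 → fault, evict 1, frames {0,6}
pos 11: 1 → fault, evict 6, frames {0,1}
pos 12: 2 → fault, evict 1, frames {0,2}
pos 13: 3 → fault, evict 2, frames {0,3}
pos 14: 2 → fault, evict 3, frames {0,2}
pos 15: 3 → fault, evict 2, frames {0,3}
pos 16: 4 → fault, evict 3, frames {0,4}
At position 16, page 3 is evicted.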